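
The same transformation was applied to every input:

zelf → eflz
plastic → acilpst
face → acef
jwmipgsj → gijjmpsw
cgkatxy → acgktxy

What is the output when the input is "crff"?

cffr

Looking at the pairs, the operation is to sort the characters into alphabetical order.
Doing the same to "crff": "cffr".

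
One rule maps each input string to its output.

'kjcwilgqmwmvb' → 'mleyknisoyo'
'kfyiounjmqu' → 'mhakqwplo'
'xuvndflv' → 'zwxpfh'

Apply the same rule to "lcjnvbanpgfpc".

nelpxdcprih

In each case the input is transformed by: shift every letter 2 places forward in the alphabet (wrapping around), then delete the last 2 characters.
Starting from "lcjnvbanpgfpc": after the first operation, "nelpxdcprihre"; after the second, "nelpxdcprih".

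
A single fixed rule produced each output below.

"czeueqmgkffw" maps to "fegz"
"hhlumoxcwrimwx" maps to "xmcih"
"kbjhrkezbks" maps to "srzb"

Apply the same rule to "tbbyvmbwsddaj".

dvwb

Each output is the input with this applied: keep one character in every 3, starting at position 2 (positions 2nd, 5th, 8th, ...), then swap the first and last characters.
Starting from "tbbyvmbwsddaj": after the first operation, "bvwd"; after the second, "dvwb".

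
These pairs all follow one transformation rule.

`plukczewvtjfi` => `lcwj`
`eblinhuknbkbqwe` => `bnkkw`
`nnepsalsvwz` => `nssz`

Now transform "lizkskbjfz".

The rule is to keep one character in every 3, starting at position 2 (positions 2nd, 5th, 8th, ...).
Applying that to "lizkskbjfz" gives "isj".

isj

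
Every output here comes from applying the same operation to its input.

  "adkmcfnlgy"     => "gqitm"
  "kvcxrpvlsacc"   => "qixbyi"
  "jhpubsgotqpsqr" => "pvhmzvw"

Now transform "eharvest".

kgby

The transformation: shift every letter 6 places forward in the alphabet (wrapping around), then keep every other character starting from the first (positions 1st, 3rd, 5th, ...).
On "eharvest" that produces "kgby".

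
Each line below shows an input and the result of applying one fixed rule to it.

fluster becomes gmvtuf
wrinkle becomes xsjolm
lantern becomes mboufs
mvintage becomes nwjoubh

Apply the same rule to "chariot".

What's happening: shift every letter 1 place forward in the alphabet (wrapping around), then delete the last character.
Doing the same to "chariot": "dibsjp".

dibsjp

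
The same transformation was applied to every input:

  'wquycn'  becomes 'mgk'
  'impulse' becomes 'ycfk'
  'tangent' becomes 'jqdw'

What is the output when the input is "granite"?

The pattern: shift every letter 10 places backward in the alphabet (wrapping around), then delete the last 3 characters.
Working it through for "granite": intermediate "whqdyju", final "whqd".

whqd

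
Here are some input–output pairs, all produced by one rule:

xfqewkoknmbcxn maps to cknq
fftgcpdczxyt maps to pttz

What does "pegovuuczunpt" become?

The transformation: keep one character in every 3, starting at position 3 (positions 3rd, 6th, 9th, ...), then sort the characters into alphabetical order.
Starting from "pegovuuczunpt": after the first operation, "guzp"; after the second, "gpuz".

gpuz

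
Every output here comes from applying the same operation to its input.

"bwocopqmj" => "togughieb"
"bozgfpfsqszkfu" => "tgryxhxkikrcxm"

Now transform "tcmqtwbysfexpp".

Each output is the input with this applied: shift every letter 8 places backward in the alphabet (wrapping around).
So "tcmqtwbysfexpp" becomes "lueilotqkxwphh".

lueilotqkxwphh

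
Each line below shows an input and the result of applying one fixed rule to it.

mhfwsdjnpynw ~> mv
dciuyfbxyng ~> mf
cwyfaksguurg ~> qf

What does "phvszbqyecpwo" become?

In each case the input is transformed by: shift every letter 1 place backward in the alphabet (wrapping around), then keep only the last 2 characters.
Working it through for "phvszbqyecpwo": intermediate "oguryapxdbovn", final "vn".

vn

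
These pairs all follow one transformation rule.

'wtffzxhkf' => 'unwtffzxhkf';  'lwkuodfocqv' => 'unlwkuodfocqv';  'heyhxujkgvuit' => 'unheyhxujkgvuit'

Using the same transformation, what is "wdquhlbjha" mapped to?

Looking at the pairs, the operation is to prepend "un".
"wdquhlbjha" → "unwdquhlbjha".

unwdquhlbjha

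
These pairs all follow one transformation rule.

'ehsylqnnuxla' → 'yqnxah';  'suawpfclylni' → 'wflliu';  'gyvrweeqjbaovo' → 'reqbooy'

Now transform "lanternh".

Rule — keep every other character starting from the second (positions 2nd, 4th, 6th, ...), then move the first character to the end.
So "lanternh" becomes "trha".

trha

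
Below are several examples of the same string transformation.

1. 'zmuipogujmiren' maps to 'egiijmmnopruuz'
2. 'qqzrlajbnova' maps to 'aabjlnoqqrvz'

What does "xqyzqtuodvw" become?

The transformation: sort the characters into alphabetical order.
Doing the same to "xqyzqtuodvw": "doqqtuvwxyz".

doqqtuvwxyz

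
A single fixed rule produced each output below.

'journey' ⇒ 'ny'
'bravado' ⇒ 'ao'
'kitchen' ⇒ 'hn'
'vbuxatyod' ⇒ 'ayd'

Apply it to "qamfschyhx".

Each output is the input with this applied: keep every other character starting from the first (positions 1st, 3rd, 5th, ...), then delete the first 2 characters.
"qamfschyhx" → "qmshh" → "shh".

shh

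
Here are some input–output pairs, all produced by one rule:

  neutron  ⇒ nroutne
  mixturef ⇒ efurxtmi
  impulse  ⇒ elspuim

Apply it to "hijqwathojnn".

nnojthwajqhi

The rule is to swap each adjacent pair of characters (1↔2, 3↔4, ...), then reverse the string.
Starting from "hijqwathojnn": after the first operation, "ihqjawhtjonn"; after the second, "nnojthwajqhi".
(Check on "impulse": → "miupsle" → "elspuim" ✓)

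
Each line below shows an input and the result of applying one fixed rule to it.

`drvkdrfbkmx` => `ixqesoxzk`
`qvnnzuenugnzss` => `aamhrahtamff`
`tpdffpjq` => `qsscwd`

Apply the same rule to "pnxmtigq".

kzgvtd

Each output is the input with this applied: shift every letter 13 places forward in the alphabet (wrapping around) — i.e. ROT13, then delete the first 2 characters.
Working it through for "pnxmtigq": intermediate "cakzgvtd", final "kzgvtd".
(Check on "qvnnzuenugnzss": → "diaamhrahtamff" → "aamhrahtamff" ✓)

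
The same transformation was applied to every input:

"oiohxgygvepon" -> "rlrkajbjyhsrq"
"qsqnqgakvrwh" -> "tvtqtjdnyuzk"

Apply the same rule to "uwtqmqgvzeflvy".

xzwtptjychioyb

Looking at the pairs, the operation is to shift every letter 3 places forward in the alphabet (wrapping around).
Applying that to "uwtqmqgvzeflvy" gives "xzwtptjychioyb".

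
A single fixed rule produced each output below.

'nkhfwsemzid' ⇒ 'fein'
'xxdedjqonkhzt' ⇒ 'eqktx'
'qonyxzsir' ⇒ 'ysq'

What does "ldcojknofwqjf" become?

onwfl

The transformation: keep one character in every 3, starting at position 1 (positions 1st, 4th, 7th, ...), then move the first character to the end.
On "ldcojknofwqjf" that produces "onwfl".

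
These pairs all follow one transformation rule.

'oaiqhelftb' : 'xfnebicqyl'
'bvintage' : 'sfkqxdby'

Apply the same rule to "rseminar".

pbjfkxoo

The transformation: shift every letter 3 places backward in the alphabet (wrapping around), then move the first character to the end.
Working it through for "rseminar": intermediate "opbjfkxo", final "pbjfkxoo".
(Check on "oaiqhelftb": → "lxfnebicqy" → "xfnebicqyl" ✓)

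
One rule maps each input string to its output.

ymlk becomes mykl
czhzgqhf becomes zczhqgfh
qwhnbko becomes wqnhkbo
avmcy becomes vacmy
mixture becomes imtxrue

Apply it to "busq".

ubqs

The transformation: swap each adjacent pair of characters (1↔2, 3↔4, ...).
"busq" → "ubqs".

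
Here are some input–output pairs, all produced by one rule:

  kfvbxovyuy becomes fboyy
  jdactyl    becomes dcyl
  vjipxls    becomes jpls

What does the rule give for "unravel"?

nael

The transformation: swap each adjacent pair of characters (1↔2, 3↔4, ...), then keep every other character starting from the first (positions 1st, 3rd, 5th, ...).
For "unravel", step one produces "nuarevl"; step two turns that into "nael".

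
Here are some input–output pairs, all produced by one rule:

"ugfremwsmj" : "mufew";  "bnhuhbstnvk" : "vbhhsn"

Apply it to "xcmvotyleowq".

The transformation: move the last 2 characters to the front (rotate right by 2), then keep every other character starting from the first (positions 1st, 3rd, 5th, ...).
"xcmvotyleowq" → "wxmoye".

wxmoye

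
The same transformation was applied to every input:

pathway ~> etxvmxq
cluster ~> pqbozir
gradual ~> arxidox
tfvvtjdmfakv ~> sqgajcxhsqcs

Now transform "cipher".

In each case the input is transformed by: shift every letter 3 places backward in the alphabet (wrapping around), then move the first 3 characters to the end (rotate left by 3).
On "cipher": the first step gives "zfmebo", and the second then gives "ebozfm".

ebozfm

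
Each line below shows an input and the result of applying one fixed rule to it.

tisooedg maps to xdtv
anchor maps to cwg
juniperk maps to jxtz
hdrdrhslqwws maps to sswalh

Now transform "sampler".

In each case the input is transformed by: keep every other character starting from the second (positions 2nd, 4th, 6th, ...), then shift every letter 11 places backward in the alphabet (wrapping around).
Starting from "sampler": after the first operation, "ape"; after the second, "pet".

pet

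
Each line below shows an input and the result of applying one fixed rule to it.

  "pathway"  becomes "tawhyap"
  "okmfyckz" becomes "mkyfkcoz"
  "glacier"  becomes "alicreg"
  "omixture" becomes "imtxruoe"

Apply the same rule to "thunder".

uhdnret

The transformation: move the first character to the end, then swap each adjacent pair of characters (1↔2, 3↔4, ...).
"thunder" → "hundert" → "uhdnret".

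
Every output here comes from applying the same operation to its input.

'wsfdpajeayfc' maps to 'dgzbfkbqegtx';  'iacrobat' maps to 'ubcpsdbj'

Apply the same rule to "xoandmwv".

The pattern: reverse the string, then shift every letter 1 place forward in the alphabet (wrapping around).
Working it through for "xoandmwv": intermediate "vwmdnaox", final "wxneobpy".

wxneobpy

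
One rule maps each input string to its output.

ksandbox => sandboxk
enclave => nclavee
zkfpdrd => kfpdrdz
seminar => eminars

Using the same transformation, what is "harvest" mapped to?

arvesth

The transformation: move the first character to the end.
Doing the same to "harvest": "arvesth".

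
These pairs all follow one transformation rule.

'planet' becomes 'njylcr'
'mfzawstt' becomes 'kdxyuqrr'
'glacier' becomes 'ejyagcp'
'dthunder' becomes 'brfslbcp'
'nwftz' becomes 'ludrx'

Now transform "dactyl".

byarwj

Looking at the pairs, the operation is to shift every letter 2 places backward in the alphabet (wrapping around).
"dactyl" → "byarwj".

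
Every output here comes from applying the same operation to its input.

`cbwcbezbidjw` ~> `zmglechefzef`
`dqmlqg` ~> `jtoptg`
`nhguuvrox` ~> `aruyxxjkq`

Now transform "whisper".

The rule is to shift every letter 3 places forward in the alphabet (wrapping around), then reverse the string.
"whisper" → "zklvshu" → "uhsvlkz".

uhsvlkz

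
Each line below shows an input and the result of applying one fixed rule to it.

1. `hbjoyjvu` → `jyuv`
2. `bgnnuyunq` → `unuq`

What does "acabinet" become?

nite

In each case the input is transformed by: swap each adjacent pair of characters (1↔2, 3↔4, ...), then keep only the last 4 characters.
"acabinet" → "cabanite" → "nite".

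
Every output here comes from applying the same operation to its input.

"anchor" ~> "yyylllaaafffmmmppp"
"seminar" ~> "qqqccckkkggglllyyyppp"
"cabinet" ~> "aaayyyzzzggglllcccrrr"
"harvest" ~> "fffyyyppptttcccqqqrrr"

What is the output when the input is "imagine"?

In each case the input is transformed by: repeat every character 3 times, then shift every letter 2 places backward in the alphabet (wrapping around).
For "imagine" the result is "gggkkkyyyeeeggglllccc".

gggkkkyyyeeeggglllccc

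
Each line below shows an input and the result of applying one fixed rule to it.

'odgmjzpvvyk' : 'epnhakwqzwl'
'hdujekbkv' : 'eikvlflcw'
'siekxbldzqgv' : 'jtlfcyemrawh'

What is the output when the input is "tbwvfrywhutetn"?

Rule — shift every letter 1 place forward in the alphabet (wrapping around), then swap each adjacent pair of characters (1↔2, 3↔4, ...).
For "tbwvfrywhutetn" the result is "cuwxsgxzvifuou".

cuwxsgxzvifuou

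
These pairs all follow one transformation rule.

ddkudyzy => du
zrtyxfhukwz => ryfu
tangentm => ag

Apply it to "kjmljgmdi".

What's happening: delete the last 3 characters, then keep every other character starting from the second (positions 2nd, 4th, 6th, ...).
Starting from "kjmljgmdi": after the first operation, "kjmljg"; after the second, "jlg".

jlg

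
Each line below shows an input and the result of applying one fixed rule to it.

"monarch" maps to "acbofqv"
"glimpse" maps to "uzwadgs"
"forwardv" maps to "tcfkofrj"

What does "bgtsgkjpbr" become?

The pattern: shift every letter 12 places backward in the alphabet (wrapping around).
"bgtsgkjpbr" → "puhguyxdpf".

puhguyxdpf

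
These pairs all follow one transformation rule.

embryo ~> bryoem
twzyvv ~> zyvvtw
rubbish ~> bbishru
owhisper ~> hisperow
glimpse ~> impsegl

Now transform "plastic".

The pattern: move the first 2 characters to the end (rotate left by 2).
For "plastic" the result is "asticpl".

asticpl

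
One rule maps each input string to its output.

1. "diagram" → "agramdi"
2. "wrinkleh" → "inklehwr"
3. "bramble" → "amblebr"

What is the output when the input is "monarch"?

narchmo

What's happening: move the first 2 characters to the end (rotate left by 2).
So "monarch" becomes "narchmo".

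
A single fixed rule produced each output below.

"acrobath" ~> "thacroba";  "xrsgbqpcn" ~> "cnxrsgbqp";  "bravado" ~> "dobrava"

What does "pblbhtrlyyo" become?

The transformation: move the last 2 characters to the front (rotate right by 2).
For "pblbhtrlyyo" the result is "yopblbhtrly".

yopblbhtrly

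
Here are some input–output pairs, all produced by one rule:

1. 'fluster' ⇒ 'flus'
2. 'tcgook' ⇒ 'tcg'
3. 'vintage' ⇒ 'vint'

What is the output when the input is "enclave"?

encl

The rule is to delete the last 3 characters.
"enclave" → "encl".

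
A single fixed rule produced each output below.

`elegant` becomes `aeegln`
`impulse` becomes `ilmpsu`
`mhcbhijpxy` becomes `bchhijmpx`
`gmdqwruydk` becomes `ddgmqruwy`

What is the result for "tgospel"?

egopst

Each output is the input with this applied: delete the last character, then sort the characters into alphabetical order.
On "tgospel": the first step gives "tgospe", and the second then gives "egopst".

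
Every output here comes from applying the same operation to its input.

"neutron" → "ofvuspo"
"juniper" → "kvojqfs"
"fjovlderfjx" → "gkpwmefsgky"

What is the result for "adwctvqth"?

bexduwrui

The transformation: shift every letter 1 place forward in the alphabet (wrapping around).
Doing the same to "adwctvqth": "bexduwrui".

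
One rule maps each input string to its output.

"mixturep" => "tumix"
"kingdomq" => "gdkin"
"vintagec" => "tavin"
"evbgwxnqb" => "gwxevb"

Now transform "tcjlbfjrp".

lbftcj

The rule is to delete the last 3 characters, then move the first 3 characters to the end (rotate left by 3).
"tcjlbfjrp" → "tcjlbf" → "lbftcj".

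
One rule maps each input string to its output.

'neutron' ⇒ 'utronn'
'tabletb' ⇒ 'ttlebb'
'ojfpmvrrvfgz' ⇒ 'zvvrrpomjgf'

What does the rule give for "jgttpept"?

Rule — sort the characters into reverse alphabetical order, then delete the last character.
For "jgttpept", step one produces "tttppjge"; step two turns that into "tttppjg".
(Check on "tabletb": → "ttlebba" → "ttlebb" ✓)

tttppjg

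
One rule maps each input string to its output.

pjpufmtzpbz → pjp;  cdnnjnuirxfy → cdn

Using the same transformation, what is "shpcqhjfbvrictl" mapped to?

The rule is to keep only the first 3 characters.
On "shpcqhjfbvrictl" that produces "shp".

shp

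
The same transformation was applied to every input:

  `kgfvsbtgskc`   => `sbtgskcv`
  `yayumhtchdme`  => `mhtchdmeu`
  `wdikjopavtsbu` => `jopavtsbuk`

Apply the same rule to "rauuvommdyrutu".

Rule — delete the first 3 characters, then move the first character to the end.
For "rauuvommdyrutu" the result is "vommdyrutuu".

vommdyrutuu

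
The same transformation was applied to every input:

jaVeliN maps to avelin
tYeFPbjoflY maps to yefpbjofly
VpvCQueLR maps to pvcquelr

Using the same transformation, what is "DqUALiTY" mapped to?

What's happening: delete the first character, then convert every letter to lowercase.
So "DqUALiTY" becomes "quality".

quality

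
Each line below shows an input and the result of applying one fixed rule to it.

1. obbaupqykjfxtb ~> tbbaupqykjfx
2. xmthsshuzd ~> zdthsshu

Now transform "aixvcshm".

What's happening: delete the first 2 characters, then move the last 2 characters to the front (rotate right by 2).
Applying both steps to "aixvcshm": "xvcshm", then "hmxvcs".

hmxvcs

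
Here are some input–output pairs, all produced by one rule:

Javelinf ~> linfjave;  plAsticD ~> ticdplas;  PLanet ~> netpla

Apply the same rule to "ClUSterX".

terxclus

The rule is to swap the front and back halves of the string, then convert every letter to lowercase.
"ClUSterX" → "terXClUS" → "terxclus".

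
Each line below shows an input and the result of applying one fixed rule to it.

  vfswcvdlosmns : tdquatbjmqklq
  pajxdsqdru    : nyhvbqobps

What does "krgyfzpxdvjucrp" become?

The transformation: shift every letter 2 places backward in the alphabet (wrapping around).
On "krgyfzpxdvjucrp" that produces "ipewdxnvbthsapn".

ipewdxnvbthsapn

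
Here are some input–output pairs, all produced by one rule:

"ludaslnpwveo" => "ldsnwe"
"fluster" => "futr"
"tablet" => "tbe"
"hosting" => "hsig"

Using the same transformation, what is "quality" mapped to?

The rule is to keep every other character starting from the first (positions 1st, 3rd, 5th, ...).
Applying that to "quality" gives "qaiy".

qaiy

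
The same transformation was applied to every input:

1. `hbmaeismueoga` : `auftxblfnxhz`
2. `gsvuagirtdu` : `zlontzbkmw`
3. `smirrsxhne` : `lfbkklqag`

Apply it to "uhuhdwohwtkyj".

The transformation: delete the last character, then shift every letter 7 places backward in the alphabet (wrapping around).
On "uhuhdwohwtkyj": the first step gives "uhuhdwohwtky", and the second then gives "nanawphapmdr".

nanawphapmdr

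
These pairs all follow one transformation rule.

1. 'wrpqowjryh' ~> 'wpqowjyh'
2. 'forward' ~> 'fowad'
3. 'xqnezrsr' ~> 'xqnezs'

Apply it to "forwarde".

fowade

The pattern: remove every "r".
On "forwarde" that produces "fowade".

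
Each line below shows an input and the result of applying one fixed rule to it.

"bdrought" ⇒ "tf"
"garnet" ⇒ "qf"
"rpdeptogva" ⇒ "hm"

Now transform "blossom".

ay

In each case the input is transformed by: shift every letter 12 places forward in the alphabet (wrapping around), then keep only the last 2 characters.
Working it through for "blossom": intermediate "nxaeeay", final "ay".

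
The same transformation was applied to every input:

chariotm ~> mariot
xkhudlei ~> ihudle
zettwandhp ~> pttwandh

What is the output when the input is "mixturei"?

ixture

In each case the input is transformed by: delete the first 2 characters, then move the last character to the front.
On "mixturei" that produces "ixture".
(Check on "xkhudlei": → "hudlei" → "ihudle" ✓)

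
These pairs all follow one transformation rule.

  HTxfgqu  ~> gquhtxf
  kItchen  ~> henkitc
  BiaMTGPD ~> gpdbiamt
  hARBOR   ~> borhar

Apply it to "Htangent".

enthtang

In each case the input is transformed by: move the last 3 characters to the front (rotate right by 3), then convert every letter to lowercase.
"Htangent" → "entHtang" → "enthtang".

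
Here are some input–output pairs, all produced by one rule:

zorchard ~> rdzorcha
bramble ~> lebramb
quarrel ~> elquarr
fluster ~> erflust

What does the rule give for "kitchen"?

enkitch

Looking at the pairs, the operation is to move the last 2 characters to the front (rotate right by 2).
Doing the same to "kitchen": "enkitch".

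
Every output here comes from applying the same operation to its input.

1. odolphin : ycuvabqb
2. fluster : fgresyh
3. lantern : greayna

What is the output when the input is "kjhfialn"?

svnyaxwu

The rule is to move the first 3 characters to the end (rotate left by 3), then shift every letter 13 places forward in the alphabet (wrapping around) — i.e. ROT13.
Starting from "kjhfialn": after the first operation, "fialnkjh"; after the second, "svnyaxwu".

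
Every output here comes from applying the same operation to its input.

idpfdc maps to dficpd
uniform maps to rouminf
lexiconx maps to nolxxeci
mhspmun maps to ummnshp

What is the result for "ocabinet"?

enotacib

In each case the input is transformed by: move the last 3 characters to the front (rotate right by 3), then swap each adjacent pair of characters (1↔2, 3↔4, ...).
"ocabinet" → "netocabi" → "enotacib".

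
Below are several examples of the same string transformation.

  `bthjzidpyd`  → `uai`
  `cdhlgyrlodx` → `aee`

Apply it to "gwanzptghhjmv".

iaao

The transformation: shift every letter 7 places backward in the alphabet (wrapping around), then keep only the vowels.
Working it through for "gwanzptghhjmv": intermediate "zptgsimzaacfo", final "iaao".
(Check on "cdhlgyrlodx": → "vwaezrkehwq" → "aee" ✓)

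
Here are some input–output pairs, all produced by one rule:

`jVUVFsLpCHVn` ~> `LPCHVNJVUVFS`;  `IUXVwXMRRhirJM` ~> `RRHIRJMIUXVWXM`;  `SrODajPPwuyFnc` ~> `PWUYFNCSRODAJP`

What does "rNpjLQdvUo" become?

The rule is to swap the front and back halves of the string, then convert every letter to uppercase.
Starting from "rNpjLQdvUo": after the first operation, "QdvUorNpjL"; after the second, "QDVUORNPJL".

QDVUORNPJL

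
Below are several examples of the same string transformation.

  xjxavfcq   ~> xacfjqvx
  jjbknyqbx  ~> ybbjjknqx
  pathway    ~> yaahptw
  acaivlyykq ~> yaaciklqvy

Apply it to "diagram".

In each case the input is transformed by: sort the characters into alphabetical order, then move the last character to the front.
"diagram" → "raadgim".
(Check on "xjxavfcq": → "acfjqvxx" → "xacfjqvx" ✓)

raadgim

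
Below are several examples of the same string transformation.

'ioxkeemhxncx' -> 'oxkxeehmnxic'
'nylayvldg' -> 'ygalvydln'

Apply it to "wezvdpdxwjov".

evvzpdxdjwwo

The transformation: swap the first and last characters, then swap each adjacent pair of characters (1↔2, 3↔4, ...).
"wezvdpdxwjov" → "evvzpdxdjwwo".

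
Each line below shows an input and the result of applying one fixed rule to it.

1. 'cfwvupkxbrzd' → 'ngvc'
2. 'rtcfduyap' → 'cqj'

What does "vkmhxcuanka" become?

gsfv

Each output is the input with this applied: keep one character in every 3, starting at position 1 (positions 1st, 4th, 7th, ...), then shift every letter 11 places forward in the alphabet (wrapping around).
For "vkmhxcuanka", step one produces "vhuk"; step two turns that into "gsfv".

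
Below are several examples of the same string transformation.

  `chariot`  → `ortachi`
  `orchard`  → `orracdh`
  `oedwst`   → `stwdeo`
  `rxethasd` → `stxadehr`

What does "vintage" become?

The transformation: sort the characters into alphabetical order, then move the last 3 characters to the front (rotate right by 3).
Starting from "vintage": after the first operation, "aegintv"; after the second, "ntvaegi".

ntvaegi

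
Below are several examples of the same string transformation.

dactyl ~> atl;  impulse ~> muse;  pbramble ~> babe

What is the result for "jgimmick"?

gmik

What's happening: swap each adjacent pair of characters (1↔2, 3↔4, ...), then keep every other character starting from the first (positions 1st, 3rd, 5th, ...).
"jgimmick" → "gjmiimkc" → "gmik".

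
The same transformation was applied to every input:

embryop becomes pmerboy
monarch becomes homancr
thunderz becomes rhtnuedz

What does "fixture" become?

eiftxru

The rule is to swap each adjacent pair of characters (1↔2, 3↔4, ...), then move the last character to the front.
"fixture" → "iftxrue" → "eiftxru".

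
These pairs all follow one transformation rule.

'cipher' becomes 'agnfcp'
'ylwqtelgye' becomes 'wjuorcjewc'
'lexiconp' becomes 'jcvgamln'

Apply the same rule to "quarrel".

Rule — shift every letter 2 places backward in the alphabet (wrapping around).
Applying that to "quarrel" gives "osyppcj".

osyppcj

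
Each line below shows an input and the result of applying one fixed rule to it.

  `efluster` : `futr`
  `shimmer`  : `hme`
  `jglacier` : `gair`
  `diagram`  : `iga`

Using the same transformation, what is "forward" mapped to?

owr

What's happening: keep every other character starting from the second (positions 2nd, 4th, 6th, ...).
Applying that to "forward" gives "owr".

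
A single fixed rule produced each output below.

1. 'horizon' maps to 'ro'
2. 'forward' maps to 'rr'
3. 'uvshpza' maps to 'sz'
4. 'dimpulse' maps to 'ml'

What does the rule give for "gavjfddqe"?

What's happening: keep one character in every 3, starting at position 3 (positions 3rd, 6th, 9th, ...).
For "gavjfddqe" the result is "vde".

vde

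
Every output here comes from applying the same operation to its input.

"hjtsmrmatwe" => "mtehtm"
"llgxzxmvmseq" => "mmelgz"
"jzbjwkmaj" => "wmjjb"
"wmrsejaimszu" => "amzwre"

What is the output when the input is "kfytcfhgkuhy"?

hkhkyc

The pattern: keep every other character starting from the first (positions 1st, 3rd, 5th, ...), then move the last 3 characters to the front (rotate right by 3).
Working it through for "kfytcfhgkuhy": intermediate "kychkh", final "hkhkyc".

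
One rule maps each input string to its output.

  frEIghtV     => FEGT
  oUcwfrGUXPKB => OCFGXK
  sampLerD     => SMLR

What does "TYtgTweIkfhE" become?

TTTEKH

The pattern: keep every other character starting from the first (positions 1st, 3rd, 5th, ...), then convert every letter to uppercase.
For "TYtgTweIkfhE", step one produces "TtTekh"; step two turns that into "TTTEKH".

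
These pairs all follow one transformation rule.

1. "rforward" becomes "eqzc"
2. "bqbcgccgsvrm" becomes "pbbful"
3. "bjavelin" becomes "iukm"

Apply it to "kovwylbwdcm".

Each output is the input with this applied: keep every other character starting from the second (positions 2nd, 4th, 6th, ...), then shift every letter 1 place backward in the alphabet (wrapping around).
Applying both steps to "kovwylbwdcm": "owlwc", then "nvkvb".

nvkvb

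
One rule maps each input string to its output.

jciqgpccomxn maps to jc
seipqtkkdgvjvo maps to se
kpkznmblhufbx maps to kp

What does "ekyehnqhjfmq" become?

The transformation: keep only the first 2 characters.
"ekyehnqhjfmq" → "ek".

ek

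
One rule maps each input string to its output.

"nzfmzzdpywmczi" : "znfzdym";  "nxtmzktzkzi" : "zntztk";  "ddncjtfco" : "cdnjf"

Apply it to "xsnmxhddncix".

In each case the input is transformed by: move the last 2 characters to the front (rotate right by 2), then keep every other character starting from the first (positions 1st, 3rd, 5th, ...).
Applying both steps to "xsnmxhddncix": "ixxsnmxhddnc", then "ixnxdn".

ixnxdn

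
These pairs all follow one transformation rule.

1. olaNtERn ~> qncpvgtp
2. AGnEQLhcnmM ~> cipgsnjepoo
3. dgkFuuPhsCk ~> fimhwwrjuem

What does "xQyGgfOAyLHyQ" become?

The pattern: shift every letter 2 places forward in the alphabet (wrapping around), then convert every letter to lowercase.
On "xQyGgfOAyLHyQ" that produces "zsaiihqcanjas".

zsaiihqcanjas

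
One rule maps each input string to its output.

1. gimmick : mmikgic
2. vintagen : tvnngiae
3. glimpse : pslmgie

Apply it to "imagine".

In each case the input is transformed by: sort the characters into reverse alphabetical order, then swap each adjacent pair of characters (1↔2, 3↔4, ...).
Starting from "imagine": after the first operation, "nmiigea"; after the second, "mniiega".

mniiega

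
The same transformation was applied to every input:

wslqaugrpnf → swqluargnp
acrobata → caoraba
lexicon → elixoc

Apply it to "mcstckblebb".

Rule — swap each adjacent pair of characters (1↔2, 3↔4, ...), then delete the last character.
Starting from "mcstckblebb": after the first operation, "cmtskclbbeb"; after the second, "cmtskclbbe".

cmtskclbbe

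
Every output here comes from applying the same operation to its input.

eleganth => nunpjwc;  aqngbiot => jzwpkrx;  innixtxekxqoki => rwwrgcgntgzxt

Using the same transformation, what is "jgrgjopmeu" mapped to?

spapsxyvn

What's happening: delete the last character, then shift every letter 9 places forward in the alphabet (wrapping around).
On "jgrgjopmeu": the first step gives "jgrgjopme", and the second then gives "spapsxyvn".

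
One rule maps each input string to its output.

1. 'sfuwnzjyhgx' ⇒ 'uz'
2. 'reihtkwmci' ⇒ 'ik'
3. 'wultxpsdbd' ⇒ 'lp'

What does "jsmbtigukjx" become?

mi

The transformation: delete the last 3 characters, then keep one character in every 3, starting at position 3 (positions 3rd, 6th, 9th, ...).
Starting from "jsmbtigukjx": after the first operation, "jsmbtigu"; after the second, "mi".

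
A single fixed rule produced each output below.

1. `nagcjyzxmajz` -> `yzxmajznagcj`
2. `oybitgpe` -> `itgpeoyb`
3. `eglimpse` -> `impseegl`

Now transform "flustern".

sternflu

The rule is to move the last character to the front, then swap the front and back halves of the string.
So "flustern" becomes "sternflu".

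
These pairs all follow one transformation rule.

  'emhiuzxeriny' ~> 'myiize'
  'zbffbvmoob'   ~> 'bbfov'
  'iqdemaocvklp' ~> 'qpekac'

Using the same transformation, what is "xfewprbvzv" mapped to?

fvwvr

The rule is to keep every other character starting from the second (positions 2nd, 4th, 6th, ...), then take characters alternately from the front and the back (1st, last, 2nd, 2nd-last, ...).
On "xfewprbvzv" that produces "fvwvr".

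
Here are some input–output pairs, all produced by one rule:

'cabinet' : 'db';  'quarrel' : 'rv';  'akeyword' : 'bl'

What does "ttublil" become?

uu

Looking at the pairs, the operation is to shift every letter 1 place forward in the alphabet (wrapping around), then keep only the first 2 characters.
Working it through for "ttublil": intermediate "uuvcmjm", final "uu".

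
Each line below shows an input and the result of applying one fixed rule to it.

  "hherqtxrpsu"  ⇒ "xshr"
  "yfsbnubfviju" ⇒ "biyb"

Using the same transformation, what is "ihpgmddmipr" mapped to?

dpig

What's happening: keep one character in every 3, starting at position 1 (positions 1st, 4th, 7th, ...), then swap the front and back halves of the string.
"ihpgmddmipr" → "igdp" → "dpig".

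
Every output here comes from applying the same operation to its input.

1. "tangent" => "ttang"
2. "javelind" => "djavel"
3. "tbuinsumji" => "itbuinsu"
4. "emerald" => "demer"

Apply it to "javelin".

The rule is to move the last 3 characters to the front (rotate right by 3), then delete the first 2 characters.
Applying both steps to "javelin": "linjave", then "njave".
(Check on "tbuinsumji": → "mjitbuinsu" → "itbuinsu" ✓)

njave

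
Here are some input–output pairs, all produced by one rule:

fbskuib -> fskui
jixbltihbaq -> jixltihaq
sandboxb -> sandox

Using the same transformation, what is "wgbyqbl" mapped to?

What's happening: remove every "b".
Applying that to "wgbyqbl" gives "wgyql".

wgyql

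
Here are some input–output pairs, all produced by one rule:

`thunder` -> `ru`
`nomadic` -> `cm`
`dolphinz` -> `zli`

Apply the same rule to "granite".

ea

Rule — move the last 2 characters to the front (rotate right by 2), then keep one character in every 3, starting at position 2 (positions 2nd, 5th, 8th, ...).
On "granite": the first step gives "tegrani", and the second then gives "ea".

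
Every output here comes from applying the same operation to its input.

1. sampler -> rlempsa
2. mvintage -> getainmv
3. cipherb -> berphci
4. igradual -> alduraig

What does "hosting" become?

ginstho

The rule is to swap each adjacent pair of characters (1↔2, 3↔4, ...), then reverse the string.
For "hosting", step one produces "ohtsnig"; step two turns that into "ginstho".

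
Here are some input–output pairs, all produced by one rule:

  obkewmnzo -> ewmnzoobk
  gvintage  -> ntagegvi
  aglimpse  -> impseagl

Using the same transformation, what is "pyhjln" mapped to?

jlnpyh

The transformation: move the first 3 characters to the end (rotate left by 3).
On "pyhjln" that produces "jlnpyh".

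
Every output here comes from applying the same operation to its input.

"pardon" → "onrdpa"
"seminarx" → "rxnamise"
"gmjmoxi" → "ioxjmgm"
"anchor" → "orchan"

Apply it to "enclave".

eavclen

The rule is to swap each adjacent pair of characters (1↔2, 3↔4, ...), then reverse the string.
On "enclave": the first step gives "nelcvae", and the second then gives "eavclen".
(Check on "seminarx": → "esimanxr" → "rxnamise" ✓)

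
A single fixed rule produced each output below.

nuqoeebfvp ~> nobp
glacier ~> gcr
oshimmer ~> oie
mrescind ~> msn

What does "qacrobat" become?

qra

Looking at the pairs, the operation is to keep one character in every 3, starting at position 1 (positions 1st, 4th, 7th, ...).
For "qacrobat" the result is "qra".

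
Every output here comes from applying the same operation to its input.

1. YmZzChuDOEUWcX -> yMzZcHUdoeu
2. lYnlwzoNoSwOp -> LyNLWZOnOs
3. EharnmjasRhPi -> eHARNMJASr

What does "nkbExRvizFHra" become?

What's happening: flip the case of every letter, then delete the last 3 characters.
Starting from "nkbExRvizFHra": after the first operation, "NKBeXrVIZfhRA"; after the second, "NKBeXrVIZf".
(Check on "lYnlwzoNoSwOp": → "LyNLWZOnOsWoP" → "LyNLWZOnOs" ✓)

NKBeXrVIZf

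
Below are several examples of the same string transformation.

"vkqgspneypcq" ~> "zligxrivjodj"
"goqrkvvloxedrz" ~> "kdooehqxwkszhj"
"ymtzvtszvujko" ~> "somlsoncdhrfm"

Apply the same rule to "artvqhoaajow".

The rule is to shift every letter 7 places backward in the alphabet (wrapping around), then move the first 3 characters to the end (rotate left by 3).
"artvqhoaajow" → "tkmojahttchp" → "ojahttchptkm".

ojahttchptkm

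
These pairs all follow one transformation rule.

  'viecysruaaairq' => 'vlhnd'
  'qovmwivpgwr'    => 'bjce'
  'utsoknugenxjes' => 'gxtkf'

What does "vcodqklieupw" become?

Each output is the input with this applied: shift every letter 13 places forward in the alphabet (wrapping around) — i.e. ROT13, then keep one character in every 3, starting at position 2 (positions 2nd, 5th, 8th, ...).
So "vcodqklieupw" becomes "pdvc".

pdvc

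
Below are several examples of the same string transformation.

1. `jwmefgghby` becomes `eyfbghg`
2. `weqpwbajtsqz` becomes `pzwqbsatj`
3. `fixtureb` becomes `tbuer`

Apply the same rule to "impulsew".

Looking at the pairs, the operation is to delete the first 3 characters, then take characters alternately from the front and the back (1st, last, 2nd, 2nd-last, ...).
For "impulsew", step one produces "ulsew"; step two turns that into "uwles".

uwles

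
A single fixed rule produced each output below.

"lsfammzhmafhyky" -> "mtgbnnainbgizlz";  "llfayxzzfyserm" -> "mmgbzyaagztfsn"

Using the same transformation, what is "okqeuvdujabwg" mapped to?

Rule — shift every letter 1 place forward in the alphabet (wrapping around).
For "okqeuvdujabwg" the result is "plrfvwevkbcxh".

plrfvwevkbcxh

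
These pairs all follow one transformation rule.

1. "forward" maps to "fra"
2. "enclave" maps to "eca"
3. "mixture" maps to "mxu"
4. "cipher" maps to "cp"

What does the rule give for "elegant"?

In each case the input is transformed by: keep every other character starting from the first (positions 1st, 3rd, 5th, ...), then delete the last character.
Starting from "elegant": after the first operation, "eeat"; after the second, "eea".

eea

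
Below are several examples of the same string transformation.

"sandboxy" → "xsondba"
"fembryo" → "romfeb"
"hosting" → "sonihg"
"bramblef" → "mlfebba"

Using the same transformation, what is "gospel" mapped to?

The transformation: sort the characters into reverse alphabetical order, then delete the first character.
For "gospel", step one produces "spolge"; step two turns that into "polge".

polge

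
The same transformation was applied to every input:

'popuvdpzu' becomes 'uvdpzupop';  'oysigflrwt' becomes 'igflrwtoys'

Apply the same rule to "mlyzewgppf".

zewgppfmly

What's happening: move the first 3 characters to the end (rotate left by 3).
For "mlyzewgppf" the result is "zewgppfmly".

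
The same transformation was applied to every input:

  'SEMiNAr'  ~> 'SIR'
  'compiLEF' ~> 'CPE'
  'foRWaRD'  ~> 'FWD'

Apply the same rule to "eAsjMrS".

EJS

The rule is to keep one character in every 3, starting at position 1 (positions 1st, 4th, 7th, ...), then convert every letter to uppercase.
Applying both steps to "eAsjMrS": "ejS", then "EJS".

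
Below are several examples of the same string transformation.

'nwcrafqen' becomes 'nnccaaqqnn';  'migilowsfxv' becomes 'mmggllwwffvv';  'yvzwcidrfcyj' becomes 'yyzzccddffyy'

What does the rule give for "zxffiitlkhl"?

The rule is to keep every other character starting from the first (positions 1st, 3rd, 5th, ...), then double every character.
Applying that to "zxffiitlkhl" gives "zzffiittkkll".

zzffiittkkll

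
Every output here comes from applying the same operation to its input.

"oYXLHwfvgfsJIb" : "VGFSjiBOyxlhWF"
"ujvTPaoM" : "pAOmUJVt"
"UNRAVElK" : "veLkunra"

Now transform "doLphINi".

The pattern: swap the front and back halves of the string, then flip the case of every letter.
Applying both steps to "doLphINi": "hINidoLp", then "HinIDOlP".

HinIDOlP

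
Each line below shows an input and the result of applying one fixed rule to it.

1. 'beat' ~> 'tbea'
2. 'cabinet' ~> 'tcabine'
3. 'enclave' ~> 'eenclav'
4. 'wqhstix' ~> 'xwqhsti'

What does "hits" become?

What's happening: move the last character to the front.
On "hits" that produces "shit".

shit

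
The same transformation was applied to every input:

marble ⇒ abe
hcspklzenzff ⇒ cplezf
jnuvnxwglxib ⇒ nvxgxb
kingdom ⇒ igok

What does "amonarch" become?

The rule is to move the first character to the end, then keep every other character starting from the first (positions 1st, 3rd, 5th, ...).
Starting from "amonarch": after the first operation, "monarcha"; after the second, "mnrh".

mnrh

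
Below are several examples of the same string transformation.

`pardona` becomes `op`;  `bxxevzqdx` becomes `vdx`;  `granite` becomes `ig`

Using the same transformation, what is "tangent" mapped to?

et

The pattern: move the first 2 characters to the end (rotate left by 2), then keep one character in every 3, starting at position 3 (positions 3rd, 6th, 9th, ...).
Working it through for "tangent": intermediate "ngentta", final "et".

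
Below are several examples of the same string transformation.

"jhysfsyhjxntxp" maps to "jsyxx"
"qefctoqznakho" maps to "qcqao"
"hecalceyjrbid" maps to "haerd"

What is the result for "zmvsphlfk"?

zsl

Each output is the input with this applied: keep one character in every 3, starting at position 1 (positions 1st, 4th, 7th, ...).
For "zmvsphlfk" the result is "zsl".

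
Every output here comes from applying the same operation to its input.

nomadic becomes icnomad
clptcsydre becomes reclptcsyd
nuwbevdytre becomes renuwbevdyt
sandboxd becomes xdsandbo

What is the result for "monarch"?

chmonar

The rule is to move the last 2 characters to the front (rotate right by 2).
Applying that to "monarch" gives "chmonar".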